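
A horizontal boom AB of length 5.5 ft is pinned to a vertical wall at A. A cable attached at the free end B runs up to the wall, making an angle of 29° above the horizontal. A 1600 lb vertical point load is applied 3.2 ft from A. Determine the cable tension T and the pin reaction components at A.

ΣM about A: T·sin29°·5.5 − 1600·3.2 = 0 → T = 5120/(5.5·0.48481) = 1920.15 ≈ 1920 lb.
ΣF_x = 0: A_x − T·cos29° = 0 → A_x = 1920.15 × 0.87462 = 1679 lb.
ΣF_y = 0: A_y + T·sin29° − 1600 = 0 → A_y = 1600 − 1920.15 × 0.48481 = 669.1 lb.

T = 1920 lb, A_x = 1679 lb, A_y = 669.1 lb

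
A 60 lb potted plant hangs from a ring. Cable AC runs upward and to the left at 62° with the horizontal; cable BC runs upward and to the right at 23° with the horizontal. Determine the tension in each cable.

ΣF_x = 0: −T_AC·cos62° + T_BC·cos23° = 0 → T_BC = 0.510015·T_AC.
ΣF_y = 0: T_AC·sin62° + T_BC·sin23° = 60.
Substitute: T_AC·(0.882948 + 0.510015·0.390731) = 60 → T_AC = 55.4413 ≈ 55.44 lb.
Then T_BC = 0.510015 × 55.4413 = 28.28 lb.

T_AC = 55.44 lb, T_BC = 28.28 lb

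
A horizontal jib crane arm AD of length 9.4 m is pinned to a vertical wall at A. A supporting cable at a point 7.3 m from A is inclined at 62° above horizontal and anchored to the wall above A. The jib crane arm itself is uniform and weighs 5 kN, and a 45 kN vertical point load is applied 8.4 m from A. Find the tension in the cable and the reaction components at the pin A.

ΣM about A: T·sin62°·7.3 − 5·4.7 − 45·8.4 = 0 → T = 401.5/(7.3·0.882948) = 62.2913 ≈ 62.29 kN.
ΣF_x = 0: A_x − T·cos62° = 0 → A_x = 62.2913 × 0.469472 = 29.24 kN.
ΣF_y = 0: A_y + T·sin62° − 5 − 45 = 0 → A_y = 50 − 62.2913 × 0.882948 = -5.000 kN.

T = 62.29 kN, A_x = 29.24 kN, A_y = -5.000 kN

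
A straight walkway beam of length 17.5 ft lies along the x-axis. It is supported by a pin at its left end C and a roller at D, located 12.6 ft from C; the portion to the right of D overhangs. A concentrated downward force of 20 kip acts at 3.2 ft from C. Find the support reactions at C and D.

Taking moments about C: D_y·12.6 − 20·3.2 = 0 → D_y = 64/12.6 = 5.07937 ≈ 5.079 kip.
ΣF_y = 0: C_y + 5.07937 − 20 = 0 → C_y = 14.92 kip.
ΣF_x = 0: no horizontal applied forces, so C_x = 0.

C_x = 0, C_y = 14.92 kip, D_y = 5.079 kip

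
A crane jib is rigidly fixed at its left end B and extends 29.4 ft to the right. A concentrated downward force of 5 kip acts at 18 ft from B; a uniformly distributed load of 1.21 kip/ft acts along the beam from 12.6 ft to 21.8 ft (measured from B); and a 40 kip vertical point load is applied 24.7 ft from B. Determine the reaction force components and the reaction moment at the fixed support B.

Resultant of the distributed load: 1.21 × 9.2 = 11.132 kip at 17.2 ft from B.
ΣF_x = 0: B_x = 0.
ΣF_y = 0: B_y − 5 − 1.21·9.2 − 40 = 0 → B_y = 56.13 kip.
ΣM about B: M_B − 5·18 − (1.21·9.2)·17.2 − 40·24.7 = 0 → M_B = 1269 kip·ft.

B_x = 0, B_y = 56.13 kip, M_B = 1269 kip·ft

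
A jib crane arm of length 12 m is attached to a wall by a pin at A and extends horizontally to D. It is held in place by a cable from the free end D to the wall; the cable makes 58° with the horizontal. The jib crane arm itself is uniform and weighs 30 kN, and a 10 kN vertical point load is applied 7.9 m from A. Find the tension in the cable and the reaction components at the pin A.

ΣM about A: T·sin58°·12 − 30·6 − 10·7.9 = 0 → T = 259/(12·0.848048) = 25.4506 ≈ 25.45 kN.
ΣF_x = 0: A_x − T·cos58° = 0 → A_x = 25.4506 × 0.529919 = 13.49 kN.
ΣF_y = 0: A_y + T·sin58° − 30 − 10 = 0 → A_y = 40 − 25.4506 × 0.848048 = 18.42 kN.

T = 25.45 kN, A_x = 13.49 kN, A_y = 18.42 kN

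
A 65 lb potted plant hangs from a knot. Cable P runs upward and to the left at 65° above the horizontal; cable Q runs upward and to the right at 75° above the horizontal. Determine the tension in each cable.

T_P = 26.17 lb, T_Q = 42.74 lb

ΣF_x = 0: −T_P·cos65° + T_Q·cos75° = 0 → T_Q = 1.63287·T_P.
ΣF_y = 0: T_P·sin65° + T_Q·sin75° = 65.
Substitute: T_P·(0.906308 + 1.63287·0.965926) = 65 → T_P = 26.1723 ≈ 26.17 lb.
Then T_Q = 1.63287 × 26.1723 = 42.74 lb.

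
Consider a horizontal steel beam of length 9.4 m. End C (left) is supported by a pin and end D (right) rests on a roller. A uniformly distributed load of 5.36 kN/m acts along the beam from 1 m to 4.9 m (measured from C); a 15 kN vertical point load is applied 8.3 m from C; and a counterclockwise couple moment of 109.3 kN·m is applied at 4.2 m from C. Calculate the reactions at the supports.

C_x = 0, C_y = 27.73 kN, D_y = 8.177 kN

Resultant of the distributed load: 5.36 × 3.9 = 20.904 kN at 2.95 m from C.
ΣM about C: D_y·9.4 − (5.36·3.9)·2.95 − 15·8.3 + 109.3 = 0 → D_y = 76.8668/9.4 = 8.17732 ≈ 8.177 kN.
ΣF_y = 0: C_y + 8.17732 − 5.36·3.9 − 15 = 0 → C_y = 27.73 kN.
ΣF_x = 0: no horizontal applied forces, so C_x = 0.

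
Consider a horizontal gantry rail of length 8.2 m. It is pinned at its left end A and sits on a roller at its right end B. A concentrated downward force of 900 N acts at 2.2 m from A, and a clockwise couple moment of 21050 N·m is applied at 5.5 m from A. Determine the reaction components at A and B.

A_x = 0, A_y = -1909 N, B_y = 2809 N

Taking moments about A: B_y·8.2 − 900·2.2 − 21050 = 0 → B_y = 23030/8.2 = 2808.54 ≈ 2809 N.
ΣF_y = 0: A_y + 2808.54 − 900 = 0 → A_y = -1909 N.
ΣF_x = 0: no horizontal applied forces, so A_x = 0.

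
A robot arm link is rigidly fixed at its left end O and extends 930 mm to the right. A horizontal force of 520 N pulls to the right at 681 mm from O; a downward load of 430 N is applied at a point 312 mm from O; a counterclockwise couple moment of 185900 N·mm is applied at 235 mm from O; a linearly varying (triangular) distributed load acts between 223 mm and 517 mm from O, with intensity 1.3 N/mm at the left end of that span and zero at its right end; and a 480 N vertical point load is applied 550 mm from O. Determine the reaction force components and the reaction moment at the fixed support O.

Resultant of the triangular load: ½ × 1.3 × 294 = 191.1 N, acting at 321 mm from O (one-third of the span from the peak).
ΣF_x = 0: O_x + 520 = 0 → O_x = -520.0 N.
ΣF_y = 0: O_y − 430 − ½·1.3·294 − 480 = 0 → O_y = 1101 N.
ΣM about O: M_O − 430·312 + 185900 − (½·1.3·294)·321 − 480·550 = 0 → M_O = 273600 N·mm.

O_x = -520.0 N, O_y = 1101 N, M_O = 273600 N·mm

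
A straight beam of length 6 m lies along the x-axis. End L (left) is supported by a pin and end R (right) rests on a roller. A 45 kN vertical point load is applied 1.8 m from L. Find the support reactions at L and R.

Moments about L: R_y·6 − 45·1.8 = 0 → R_y = 81/6 = 13.50 kN.
ΣF_y = 0: L_y + 13.5 − 45 = 0 → L_y = 31.50 kN.
ΣF_x = 0: no horizontal applied forces, so L_x = 0.

L_x = 0, L_y = 31.50 kN, R_y = 13.50 kN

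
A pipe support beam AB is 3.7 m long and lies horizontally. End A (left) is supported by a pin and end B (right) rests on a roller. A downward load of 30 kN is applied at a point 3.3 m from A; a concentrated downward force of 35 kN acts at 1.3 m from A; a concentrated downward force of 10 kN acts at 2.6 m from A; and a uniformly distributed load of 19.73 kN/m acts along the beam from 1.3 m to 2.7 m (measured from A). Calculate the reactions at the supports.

Resultant of the distributed load: 19.73 × 1.4 = 27.622 kN at 2 m from A.
Taking moments about A: B_y·3.7 − 30·3.3 − 35·1.3 − 10·2.6 − (19.73·1.4)·2 = 0 → B_y = 225.744/3.7 = 61.0119 ≈ 61.01 kN.
ΣF_y = 0: A_y + 61.0119 − 30 − 35 − 10 − 19.73·1.4 = 0 → A_y = 41.61 kN.
ΣF_x = 0: no horizontal applied forces, so A_x = 0.

A_x = 0, A_y = 41.61 kN, B_y = 61.01 kN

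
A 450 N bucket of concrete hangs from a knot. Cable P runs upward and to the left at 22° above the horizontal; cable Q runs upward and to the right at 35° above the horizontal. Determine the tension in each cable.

ΣF_x = 0: −T_P·cos22° + T_Q·cos35° = 0 → T_Q = 1.13188·T_P.
ΣF_y = 0: T_P·sin22° + T_Q·sin35° = 450.
Substitute: T_P·(0.374607 + 1.13188·0.573576) = 450 → T_P = 439.528 ≈ 439.5 N.
Then T_Q = 1.13188 × 439.528 = 497.5 N.

T_P = 439.5 N, T_Q = 497.5 N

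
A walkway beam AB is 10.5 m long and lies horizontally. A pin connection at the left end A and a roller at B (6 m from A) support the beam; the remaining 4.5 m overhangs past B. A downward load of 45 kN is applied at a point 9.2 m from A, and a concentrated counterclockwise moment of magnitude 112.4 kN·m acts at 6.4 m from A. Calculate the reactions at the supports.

A_x = 0, A_y = -5.267 kN, B_y = 50.27 kN

ΣM about A: B_y·6 − 45·9.2 + 112.4 = 0 → B_y = 301.6/6 = 50.2667 ≈ 50.27 kN.
ΣF_y = 0: A_y + 50.2667 − 45 = 0 → A_y = -5.267 kN.
ΣF_x = 0: no horizontal applied forces, so A_x = 0.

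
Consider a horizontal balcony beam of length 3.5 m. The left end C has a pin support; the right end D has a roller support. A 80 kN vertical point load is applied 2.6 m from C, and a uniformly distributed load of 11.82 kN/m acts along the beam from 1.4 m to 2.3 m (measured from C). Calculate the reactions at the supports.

Resultant of the distributed load: 11.82 × 0.9 = 10.638 kN at 1.85 m from C.
ΣM about C: D_y·3.5 − 80·2.6 − (11.82·0.9)·1.85 = 0 → D_y = 227.6803/3.5 = 65.0515 ≈ 65.05 kN.
ΣF_y = 0: C_y + 65.0515 − 80 − 11.82·0.9 = 0 → C_y = 25.59 kN.
ΣF_x = 0: no horizontal applied forces, so C_x = 0.

C_x = 0, C_y = 25.59 kN, D_y = 65.05 kN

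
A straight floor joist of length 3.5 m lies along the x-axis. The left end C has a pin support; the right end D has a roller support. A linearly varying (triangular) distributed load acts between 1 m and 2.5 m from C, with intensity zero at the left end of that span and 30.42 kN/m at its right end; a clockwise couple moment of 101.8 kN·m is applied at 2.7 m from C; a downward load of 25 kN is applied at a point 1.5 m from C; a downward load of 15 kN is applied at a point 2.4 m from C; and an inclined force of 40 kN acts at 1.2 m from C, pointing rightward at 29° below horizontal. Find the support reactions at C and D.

Resultant of the triangular load: ½ × 30.42 × 1.5 = 22.815 kN, acting at 2 m from C (one-third of the span from the peak).
Moments about C: D_y·3.5 − (½·30.42·1.5)·2 − 101.8 − 25·1.5 − 15·2.4 − 40·sin29°·1.2 = 0 → D_y = 244.201/3.5 = 69.7717 ≈ 69.77 kN.
ΣF_y = 0: C_y + 69.7717 − ½·30.42·1.5 − 25 − 15 − 40·sin29° = 0 → C_y = 12.44 kN.
ΣF_x = 0: C_x + 40·cos29° = 0 → C_x = -34.98 kN.

C_x = -34.98 kN, C_y = 12.44 kN, D_y = 69.77 kN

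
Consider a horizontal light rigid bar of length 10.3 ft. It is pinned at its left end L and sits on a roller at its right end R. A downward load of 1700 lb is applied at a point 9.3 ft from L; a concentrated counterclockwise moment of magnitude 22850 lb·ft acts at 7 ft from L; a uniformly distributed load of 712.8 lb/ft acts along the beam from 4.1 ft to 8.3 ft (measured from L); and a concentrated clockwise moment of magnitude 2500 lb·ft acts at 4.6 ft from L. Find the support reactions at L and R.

L_x = 0, L_y = 3332 lb, R_y = 1361 lb

Resultant of the distributed load: 712.8 × 4.2 = 2993.76 lb at 6.2 ft from L.
ΣM about L: R_y·10.3 − 1700·9.3 + 22850 − (712.8·4.2)·6.2 − 2500 = 0 → R_y = 14021.312/10.3 = 1361.29 ≈ 1361 lb.
ΣF_y = 0: L_y + 1361.29 − 1700 − 712.8·4.2 = 0 → L_y = 3332 lb.
ΣF_x = 0: no horizontal applied forces, so L_x = 0.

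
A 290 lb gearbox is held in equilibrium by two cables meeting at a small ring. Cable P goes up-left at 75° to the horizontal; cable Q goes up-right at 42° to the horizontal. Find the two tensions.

ΣF_x = 0: −T_P·cos75° + T_Q·cos42° = 0 → T_Q = 0.348275·T_P.
ΣF_y = 0: T_P·sin75° + T_Q·sin42° = 290.
Substitute: T_P·(0.965926 + 0.348275·0.669131) = 290 → T_P = 241.875 ≈ 241.9 lb.
Then T_Q = 0.348275 × 241.875 = 84.24 lb.

T_P = 241.9 lb, T_Q = 84.24 lb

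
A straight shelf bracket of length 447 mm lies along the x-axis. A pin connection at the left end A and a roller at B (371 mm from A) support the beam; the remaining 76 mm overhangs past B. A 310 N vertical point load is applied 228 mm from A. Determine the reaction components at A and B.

A_x = 0, A_y = 119.5 N, B_y = 190.5 N

ΣM about A: B_y·371 − 310·228 = 0 → B_y = 70680/371 = 190.512 ≈ 190.5 N.
ΣF_y = 0: A_y + 190.512 − 310 = 0 → A_y = 119.5 N.
ΣF_x = 0: no horizontal applied forces, so A_x = 0.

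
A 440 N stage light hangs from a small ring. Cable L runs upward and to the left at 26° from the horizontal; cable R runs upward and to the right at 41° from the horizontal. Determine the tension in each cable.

ΣF_x = 0: −T_L·cos26° + T_R·cos41° = 0 → T_R = 1.19091·T_L.
ΣF_y = 0: T_L·sin26° + T_R·sin41° = 440.
Substitute: T_L·(0.438371 + 1.19091·0.656059) = 440 → T_L = 360.751 ≈ 360.8 N.
Then T_R = 1.19091 × 360.751 = 429.6 N.

T_L = 360.8 N, T_R = 429.6 N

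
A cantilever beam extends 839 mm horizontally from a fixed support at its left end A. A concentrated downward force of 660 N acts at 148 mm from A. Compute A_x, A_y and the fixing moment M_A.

A_x = 0, A_y = 660.0 N, M_A = 97680 N·mm

ΣF_x = 0: A_x = 0.
ΣF_y = 0: A_y − 660 = 0 → A_y = 660.0 N.
ΣM about A: M_A − 660·148 = 0 → M_A = 97680 N·mm.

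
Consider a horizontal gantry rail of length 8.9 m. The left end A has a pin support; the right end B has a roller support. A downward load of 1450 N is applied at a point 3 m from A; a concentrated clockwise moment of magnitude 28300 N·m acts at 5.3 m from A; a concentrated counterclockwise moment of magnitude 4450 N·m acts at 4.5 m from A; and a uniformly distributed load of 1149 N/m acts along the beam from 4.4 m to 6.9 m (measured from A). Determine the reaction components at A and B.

Resultant of the distributed load: 1149 × 2.5 = 2872.5 N at 5.65 m from A.
Moments about A: B_y·8.9 − 1450·3 − 28300 + 4450 − (1149·2.5)·5.65 = 0 → B_y = 44429.625/8.9 = 4992.09 ≈ 4992 N.
ΣF_y = 0: A_y + 4992.09 − 1450 − 1149·2.5 = 0 → A_y = -669.6 N.
ΣF_x = 0: no horizontal applied forces, so A_x = 0.

A_x = 0, A_y = -669.6 N, B_y = 4992 N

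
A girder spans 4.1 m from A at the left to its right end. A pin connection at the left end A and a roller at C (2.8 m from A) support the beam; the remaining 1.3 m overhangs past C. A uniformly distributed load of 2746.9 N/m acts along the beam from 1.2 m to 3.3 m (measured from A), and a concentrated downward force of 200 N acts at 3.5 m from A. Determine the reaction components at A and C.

Resultant of the distributed load: 2746.9 × 2.1 = 5768.49 N at 2.25 m from A.
Moments about A: C_y·2.8 − (2746.9·2.1)·2.25 − 200·3.5 = 0 → C_y = 13679.1025/2.8 = 4885.39 ≈ 4885 N.
ΣF_y = 0: A_y + 4885.39 − 2746.9·2.1 − 200 = 0 → A_y = 1083 N.
ΣF_x = 0: no horizontal applied forces, so A_x = 0.

A_x = 0, A_y = 1083 N, C_y = 4885 N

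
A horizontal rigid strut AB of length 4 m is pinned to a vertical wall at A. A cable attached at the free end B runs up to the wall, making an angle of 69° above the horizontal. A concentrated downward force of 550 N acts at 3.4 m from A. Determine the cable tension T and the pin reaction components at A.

ΣM about A: T·sin69°·4 − 550·3.4 = 0 → T = 1870/(4·0.93358) = 500.761 ≈ 500.8 N.
ΣF_x = 0: A_x − T·cos69° = 0 → A_x = 500.761 × 0.358368 = 179.5 N.
ΣF_y = 0: A_y + T·sin69° − 550 = 0 → A_y = 550 − 500.761 × 0.93358 = 82.50 N.

T = 500.8 N, A_x = 179.5 N, A_y = 82.50 N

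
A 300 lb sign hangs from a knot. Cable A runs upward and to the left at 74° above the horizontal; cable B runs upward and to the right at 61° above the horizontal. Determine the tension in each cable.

ΣF_x = 0: −T_A·cos74° + T_B·cos61° = 0 → T_B = 0.568548·T_A.
ΣF_y = 0: T_A·sin74° + T_B·sin61° = 300.
Substitute: T_A·(0.961262 + 0.568548·0.87462) = 300 → T_A = 205.687 ≈ 205.7 lb.
Then T_B = 0.568548 × 205.687 = 116.9 lb.

T_A = 205.7 lb, T_B = 116.9 lb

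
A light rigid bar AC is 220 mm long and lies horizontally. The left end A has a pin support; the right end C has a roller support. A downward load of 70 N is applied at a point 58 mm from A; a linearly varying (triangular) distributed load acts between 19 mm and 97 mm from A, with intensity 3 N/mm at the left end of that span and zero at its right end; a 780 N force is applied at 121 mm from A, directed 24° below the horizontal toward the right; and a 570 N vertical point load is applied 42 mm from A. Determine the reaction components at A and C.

A_x = -712.6 N, A_y = 748.6 N, C_y = 325.7 N

Resultant of the triangular load: ½ × 3 × 78 = 117 N, acting at 45 mm from A (one-third of the span from the peak).
ΣM about A: C_y·220 − 70·58 − (½·3·78)·45 − 780·sin24°·121 − 570·42 = 0 → C_y = 71652.8/220 = 325.695 ≈ 325.7 N.
ΣF_y = 0: A_y + 325.695 − 70 − ½·3·78 − 780·sin24° − 570 = 0 → A_y = 748.6 N.
ΣF_x = 0: A_x + 780·cos24° = 0 → A_x = -712.6 N.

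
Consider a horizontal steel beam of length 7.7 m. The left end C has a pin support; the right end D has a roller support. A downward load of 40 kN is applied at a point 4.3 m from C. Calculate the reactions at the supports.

ΣM about C: D_y·7.7 − 40·4.3 = 0 → D_y = 172/7.7 = 22.3377 ≈ 22.34 kN.
ΣF_y = 0: C_y + 22.3377 − 40 = 0 → C_y = 17.66 kN.
ΣF_x = 0: no horizontal applied forces, so C_x = 0.

C_x = 0, C_y = 17.66 kN, D_y = 22.34 kN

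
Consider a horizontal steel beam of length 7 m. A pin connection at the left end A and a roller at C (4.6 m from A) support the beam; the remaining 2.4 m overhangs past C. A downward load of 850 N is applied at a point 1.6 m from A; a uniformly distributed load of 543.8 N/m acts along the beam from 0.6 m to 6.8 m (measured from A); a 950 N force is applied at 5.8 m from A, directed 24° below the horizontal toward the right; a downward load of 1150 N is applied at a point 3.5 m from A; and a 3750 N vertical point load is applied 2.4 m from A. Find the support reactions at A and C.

A_x = -867.9 N, A_y = 3182 N, C_y = 6326 N

Resultant of the distributed load: 543.8 × 6.2 = 3371.56 N at 3.7 m from A.
Taking moments about A: C_y·4.6 − 850·1.6 − (543.8·6.2)·3.7 − 950·sin24°·5.8 − 1150·3.5 − 3750·2.4 = 0 → C_y = 29100.9/4.6 = 6326.28 ≈ 6326 N.
ΣF_y = 0: A_y + 6326.28 − 850 − 543.8·6.2 − 950·sin24° − 1150 − 3750 = 0 → A_y = 3182 N.
ΣF_x = 0: A_x + 950·cos24° = 0 → A_x = -867.9 N.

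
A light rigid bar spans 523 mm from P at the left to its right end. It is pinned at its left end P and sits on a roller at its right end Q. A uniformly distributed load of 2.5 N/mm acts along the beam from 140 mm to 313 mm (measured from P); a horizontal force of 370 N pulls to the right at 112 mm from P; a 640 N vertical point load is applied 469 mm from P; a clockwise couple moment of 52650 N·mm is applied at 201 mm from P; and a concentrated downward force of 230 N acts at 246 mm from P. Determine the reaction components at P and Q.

Resultant of the distributed load: 2.5 × 173 = 432.5 N at 226.5 mm from P.
Moments about P: Q_y·523 − (2.5·173)·226.5 − 640·469 − 52650 − 230·246 = 0 → Q_y = 507351.25/523 = 970.079 ≈ 970.1 N.
ΣF_y = 0: P_y + 970.079 − 2.5·173 − 640 − 230 = 0 → P_y = 332.4 N.
ΣF_x = 0: P_x + 370 = 0 → P_x = -370.0 N.

P_x = -370.0 N, P_y = 332.4 N, Q_y = 970.1 N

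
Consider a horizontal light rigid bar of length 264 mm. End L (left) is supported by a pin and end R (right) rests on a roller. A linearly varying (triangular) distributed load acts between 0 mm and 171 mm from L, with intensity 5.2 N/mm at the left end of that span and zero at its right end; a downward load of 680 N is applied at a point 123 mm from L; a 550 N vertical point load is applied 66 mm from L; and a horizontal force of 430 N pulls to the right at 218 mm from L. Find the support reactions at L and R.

Resultant of the triangular load: ½ × 5.2 × 171 = 444.6 N, acting at 57 mm from L (one-third of the span from the peak).
ΣM about L: R_y·264 − (½·5.2·171)·57 − 680·123 − 550·66 = 0 → R_y = 145282.2/264 = 550.311 ≈ 550.3 N.
ΣF_y = 0: L_y + 550.311 − ½·5.2·171 − 680 − 550 = 0 → L_y = 1124 N.
ΣF_x = 0: L_x + 430 = 0 → L_x = -430.0 N.

L_x = -430.0 N, L_y = 1124 N, R_y = 550.3 N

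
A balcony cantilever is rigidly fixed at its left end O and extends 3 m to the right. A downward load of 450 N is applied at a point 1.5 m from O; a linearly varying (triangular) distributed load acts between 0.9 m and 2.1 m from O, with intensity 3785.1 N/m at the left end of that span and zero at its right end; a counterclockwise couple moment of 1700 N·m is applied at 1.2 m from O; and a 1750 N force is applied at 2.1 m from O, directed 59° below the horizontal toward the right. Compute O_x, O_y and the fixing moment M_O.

O_x = -901.3 N, O_y = 4221 N, M_O = 5077 N·m

Resultant of the triangular load: ½ × 3785.1 × 1.2 = 2271.06 N, acting at 1.3 m from O (one-third of the span from the peak).
ΣF_x = 0: O_x + 1750·cos59° = 0 → O_x = -901.3 N.
ΣF_y = 0: O_y − 450 − ½·3785.1·1.2 − 1750·sin59° = 0 → O_y = 4221 N.
ΣM about O: M_O − 450·1.5 − (½·3785.1·1.2)·1.3 + 1700 − 1750·sin59°·2.1 = 0 → M_O = 5077 N·m.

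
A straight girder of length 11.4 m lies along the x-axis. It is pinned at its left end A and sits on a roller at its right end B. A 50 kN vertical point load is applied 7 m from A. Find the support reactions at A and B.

A_x = 0, A_y = 19.30 kN, B_y = 30.70 kN

Taking moments about A: B_y·11.4 − 50·7 = 0 → B_y = 350/11.4 = 30.7018 ≈ 30.70 kN.
ΣF_y = 0: A_y + 30.7018 − 50 = 0 → A_y = 19.30 kN.
ΣF_x = 0: no horizontal applied forces, so A_x = 0.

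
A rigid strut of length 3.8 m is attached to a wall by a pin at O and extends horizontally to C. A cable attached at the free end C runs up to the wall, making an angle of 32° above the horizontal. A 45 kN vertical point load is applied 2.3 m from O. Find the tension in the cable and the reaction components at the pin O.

T = 51.40 kN, O_x = 43.59 kN, O_y = 17.76 kN

ΣM about O: T·sin32°·3.8 − 45·2.3 = 0 → T = 103.5/(3.8·0.529919) = 51.3981 ≈ 51.40 kN.
ΣF_x = 0: O_x − T·cos32° = 0 → O_x = 51.3981 × 0.848048 = 43.59 kN.
ΣF_y = 0: O_y + T·sin32° − 45 = 0 → O_y = 45 − 51.3981 × 0.529919 = 17.76 kN.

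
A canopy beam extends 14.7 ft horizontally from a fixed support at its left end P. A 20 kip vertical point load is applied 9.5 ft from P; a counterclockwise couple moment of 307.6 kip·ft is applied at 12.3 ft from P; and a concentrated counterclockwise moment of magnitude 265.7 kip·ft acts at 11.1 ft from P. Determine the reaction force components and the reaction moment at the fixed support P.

P_x = 0, P_y = 20.00 kip, M_P = -383.3 kip·ft

ΣF_x = 0: P_x = 0.
ΣF_y = 0: P_y − 20 = 0 → P_y = 20.00 kip.
ΣM about P: M_P − 20·9.5 + 307.6 + 265.7 = 0 → M_P = -383.3 kip·ft.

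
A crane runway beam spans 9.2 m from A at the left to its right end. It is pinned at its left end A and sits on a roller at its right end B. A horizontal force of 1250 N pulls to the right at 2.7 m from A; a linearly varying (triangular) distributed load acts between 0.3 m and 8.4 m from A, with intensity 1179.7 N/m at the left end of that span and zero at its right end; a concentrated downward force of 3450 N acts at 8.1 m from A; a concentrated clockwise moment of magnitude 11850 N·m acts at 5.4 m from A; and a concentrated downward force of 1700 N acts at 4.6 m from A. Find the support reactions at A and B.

Resultant of the triangular load: ½ × 1179.7 × 8.1 = 4777.785 N, acting at 3 m from A (one-third of the span from the peak).
Moments about A: B_y·9.2 − (½·1179.7·8.1)·3 − 3450·8.1 − 11850 − 1700·4.6 = 0 → B_y = 61948.355/9.2 = 6733.52 ≈ 6734 N.
ΣF_y = 0: A_y + 6733.52 − ½·1179.7·8.1 − 3450 − 1700 = 0 → A_y = 3194 N.
ΣF_x = 0: A_x + 1250 = 0 → A_x = -1250 N.

A_x = -1250 N, A_y = 3194 N, B_y = 6734 N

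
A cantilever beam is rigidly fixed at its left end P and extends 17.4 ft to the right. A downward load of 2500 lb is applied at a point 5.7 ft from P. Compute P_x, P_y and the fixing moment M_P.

ΣF_x = 0: P_x = 0.
ΣF_y = 0: P_y − 2500 = 0 → P_y = 2500 lb.
ΣM about P: M_P − 2500·5.7 = 0 → M_P = 14250 lb·ft.

P_x = 0, P_y = 2500 lb, M_P = 14250 lb·ft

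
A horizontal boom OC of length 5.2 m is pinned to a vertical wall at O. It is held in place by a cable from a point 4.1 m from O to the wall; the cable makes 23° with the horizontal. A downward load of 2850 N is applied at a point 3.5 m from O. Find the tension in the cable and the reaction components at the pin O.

ΣM about O: T·sin23°·4.1 − 2850·3.5 = 0 → T = 9975/(4.1·0.390731) = 6226.6 ≈ 6227 N.
ΣF_x = 0: O_x − T·cos23° = 0 → O_x = 6226.6 × 0.920505 = 5732 N.
ΣF_y = 0: O_y + T·sin23° − 2850 = 0 → O_y = 2850 − 6226.6 × 0.390731 = 417.1 N.

T = 6227 N, O_x = 5732 N, O_y = 417.1 N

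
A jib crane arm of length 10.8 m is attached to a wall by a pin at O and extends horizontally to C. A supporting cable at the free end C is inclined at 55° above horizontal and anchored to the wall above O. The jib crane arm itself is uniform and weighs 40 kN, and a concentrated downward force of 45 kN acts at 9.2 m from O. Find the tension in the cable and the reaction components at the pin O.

ΣM about O: T·sin55°·10.8 − 40·5.4 − 45·9.2 = 0 → T = 630/(10.8·0.819152) = 71.2119 ≈ 71.21 kN.
ΣF_x = 0: O_x − T·cos55° = 0 → O_x = 71.2119 × 0.573576 = 40.85 kN.
ΣF_y = 0: O_y + T·sin55° − 40 − 45 = 0 → O_y = 85 − 71.2119 × 0.819152 = 26.67 kN.

T = 71.21 kN, O_x = 40.85 kN, O_y = 26.67 kN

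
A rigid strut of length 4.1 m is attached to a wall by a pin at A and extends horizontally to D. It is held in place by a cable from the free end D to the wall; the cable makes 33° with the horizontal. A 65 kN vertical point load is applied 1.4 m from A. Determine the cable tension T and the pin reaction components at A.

T = 40.75 kN, A_x = 34.18 kN, A_y = 42.80 kN

ΣM about A: T·sin33°·4.1 − 65·1.4 = 0 → T = 91/(4.1·0.544639) = 40.752 ≈ 40.75 kN.
ΣF_x = 0: A_x − T·cos33° = 0 → A_x = 40.752 × 0.838671 = 34.18 kN.
ΣF_y = 0: A_y + T·sin33° − 65 = 0 → A_y = 65 − 40.752 × 0.544639 = 42.80 kN.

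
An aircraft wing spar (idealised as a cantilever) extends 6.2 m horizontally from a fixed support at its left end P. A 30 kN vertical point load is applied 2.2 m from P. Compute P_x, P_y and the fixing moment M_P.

P_x = 0, P_y = 30.00 kN, M_P = 66.00 kN·m

ΣF_x = 0: P_x = 0.
ΣF_y = 0: P_y − 30 = 0 → P_y = 30.00 kN.
ΣM about P: M_P − 30·2.2 = 0 → M_P = 66.00 kN·m.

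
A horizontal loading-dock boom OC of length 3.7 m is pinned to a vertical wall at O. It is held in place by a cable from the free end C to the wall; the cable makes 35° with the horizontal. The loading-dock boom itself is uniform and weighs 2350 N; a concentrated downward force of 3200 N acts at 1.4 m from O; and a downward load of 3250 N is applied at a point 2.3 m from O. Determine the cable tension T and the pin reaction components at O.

ΣM about O: T·sin35°·3.7 − 2350·1.85 − 3200·1.4 − 3250·2.3 = 0 → T = 16302.5/(3.7·0.573576) = 7681.77 ≈ 7682 N.
ΣF_x = 0: O_x − T·cos35° = 0 → O_x = 7681.77 × 0.819152 = 6293 N.
ΣF_y = 0: O_y + T·sin35° − 2350 − 3200 − 3250 = 0 → O_y = 8800 − 7681.77 × 0.573576 = 4394 N.

T = 7682 N, O_x = 6293 N, O_y = 4394 N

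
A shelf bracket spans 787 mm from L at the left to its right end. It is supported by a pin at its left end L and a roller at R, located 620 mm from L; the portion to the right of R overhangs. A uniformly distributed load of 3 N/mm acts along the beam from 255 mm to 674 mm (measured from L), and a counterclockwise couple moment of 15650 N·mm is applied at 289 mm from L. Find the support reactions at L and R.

Resultant of the distributed load: 3 × 419 = 1257 N at 464.5 mm from L.
Moments about L: R_y·620 − (3·419)·464.5 + 15650 = 0 → R_y = 568226.5/620 = 916.494 ≈ 916.5 N.
ΣF_y = 0: L_y + 916.494 − 3·419 = 0 → L_y = 340.5 N.
ΣF_x = 0: no horizontal applied forces, so L_x = 0.

L_x = 0, L_y = 340.5 N, R_y = 916.5 N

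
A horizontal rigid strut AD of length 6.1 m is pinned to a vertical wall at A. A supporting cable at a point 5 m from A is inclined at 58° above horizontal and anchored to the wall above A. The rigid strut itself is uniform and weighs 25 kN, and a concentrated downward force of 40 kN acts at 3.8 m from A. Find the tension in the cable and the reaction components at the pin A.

ΣM about A: T·sin58°·5 − 25·3.05 − 40·3.8 = 0 → T = 228.25/(5·0.848048) = 53.8295 ≈ 53.83 kN.
ΣF_x = 0: A_x − T·cos58° = 0 → A_x = 53.8295 × 0.529919 = 28.53 kN.
ΣF_y = 0: A_y + T·sin58° − 25 − 40 = 0 → A_y = 65 − 53.8295 × 0.848048 = 19.35 kN.

T = 53.83 kN, A_x = 28.53 kN, A_y = 19.35 kN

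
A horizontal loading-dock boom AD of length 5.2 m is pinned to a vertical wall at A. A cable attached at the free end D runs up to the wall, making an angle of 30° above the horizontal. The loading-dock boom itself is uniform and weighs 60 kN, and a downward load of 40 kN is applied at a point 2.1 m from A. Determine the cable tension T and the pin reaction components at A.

ΣM about A: T·sin30°·5.2 − 60·2.6 − 40·2.1 = 0 → T = 240/(5.2·0.5) = 92.3077 ≈ 92.31 kN.
ΣF_x = 0: A_x − T·cos30° = 0 → A_x = 92.3077 × 0.866025 = 79.94 kN.
ΣF_y = 0: A_y + T·sin30° − 60 − 40 = 0 → A_y = 100 − 92.3077 × 0.5 = 53.85 kN.

T = 92.31 kN, A_x = 79.94 kN, A_y = 53.85 kN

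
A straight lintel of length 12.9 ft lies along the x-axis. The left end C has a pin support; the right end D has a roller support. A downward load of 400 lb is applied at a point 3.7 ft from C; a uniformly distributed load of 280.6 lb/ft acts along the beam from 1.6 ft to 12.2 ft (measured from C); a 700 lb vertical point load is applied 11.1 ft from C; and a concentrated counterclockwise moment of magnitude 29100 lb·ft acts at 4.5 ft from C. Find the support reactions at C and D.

Resultant of the distributed load: 280.6 × 10.6 = 2974.36 lb at 6.9 ft from C.
Moments about C: D_y·12.9 − 400·3.7 − (280.6·10.6)·6.9 − 700·11.1 + 29100 = 0 → D_y = 673.084/12.9 = 52.1771 ≈ 52.18 lb.
ΣF_y = 0: C_y + 52.1771 − 400 − 280.6·10.6 − 700 = 0 → C_y = 4022 lb.
ΣF_x = 0: no horizontal applied forces, so C_x = 0.

C_x = 0, C_y = 4022 lb, D_y = 52.18 lb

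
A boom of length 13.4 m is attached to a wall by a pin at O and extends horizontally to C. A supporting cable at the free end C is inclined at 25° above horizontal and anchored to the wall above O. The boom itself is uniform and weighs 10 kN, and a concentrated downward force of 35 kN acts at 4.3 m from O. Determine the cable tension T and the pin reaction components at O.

ΣM about O: T·sin25°·13.4 − 10·6.7 − 35·4.3 = 0 → T = 217.5/(13.4·0.422618) = 38.4067 ≈ 38.41 kN.
ΣF_x = 0: O_x − T·cos25° = 0 → O_x = 38.4067 × 0.906308 = 34.81 kN.
ΣF_y = 0: O_y + T·sin25° − 10 − 35 = 0 → O_y = 45 − 38.4067 × 0.422618 = 28.77 kN.

T = 38.41 kN, O_x = 34.81 kN, O_y = 28.77 kN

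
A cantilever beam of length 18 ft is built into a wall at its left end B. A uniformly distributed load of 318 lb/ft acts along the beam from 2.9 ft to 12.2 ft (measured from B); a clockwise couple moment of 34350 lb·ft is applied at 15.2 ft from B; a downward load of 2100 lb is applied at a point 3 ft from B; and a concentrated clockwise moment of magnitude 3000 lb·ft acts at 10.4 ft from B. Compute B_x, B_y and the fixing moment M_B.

B_x = 0, B_y = 5057 lb, M_B = 65980 lb·ft

Resultant of the distributed load: 318 × 9.3 = 2957.4 lb at 7.55 ft from B.
ΣF_x = 0: B_x = 0.
ΣF_y = 0: B_y − 318·9.3 − 2100 = 0 → B_y = 5057 lb.
ΣM about B: M_B − (318·9.3)·7.55 − 34350 − 2100·3 − 3000 = 0 → M_B = 65980 lb·ft.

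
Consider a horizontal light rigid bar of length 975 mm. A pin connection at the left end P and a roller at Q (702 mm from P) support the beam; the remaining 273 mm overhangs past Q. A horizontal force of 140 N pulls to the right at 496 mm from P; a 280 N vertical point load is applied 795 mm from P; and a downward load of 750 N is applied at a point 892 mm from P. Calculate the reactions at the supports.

P_x = -140.0 N, P_y = -240.1 N, Q_y = 1270 N

Taking moments about P: Q_y·702 − 280·795 − 750·892 = 0 → Q_y = 891600/702 = 1270.09 ≈ 1270 N.
ΣF_y = 0: P_y + 1270.09 − 280 − 750 = 0 → P_y = -240.1 N.
ΣF_x = 0: P_x + 140 = 0 → P_x = -140.0 N.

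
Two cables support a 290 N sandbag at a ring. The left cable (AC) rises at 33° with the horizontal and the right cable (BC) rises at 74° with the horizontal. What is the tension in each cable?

ΣF_x = 0: −T_AC·cos33° + T_BC·cos74° = 0 → T_BC = 3.04266·T_AC.
ΣF_y = 0: T_AC·sin33° + T_BC·sin74° = 290.
Substitute: T_AC·(0.544639 + 3.04266·0.961262) = 290 → T_AC = 83.5872 ≈ 83.59 N.
Then T_BC = 3.04266 × 83.5872 = 254.3 N.

T_AC = 83.59 N, T_BC = 254.3 N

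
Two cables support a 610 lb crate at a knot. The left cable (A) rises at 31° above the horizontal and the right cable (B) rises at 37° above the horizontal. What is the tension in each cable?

ΣF_x = 0: −T_A·cos31° + T_B·cos37° = 0 → T_B = 1.07329·T_A.
ΣF_y = 0: T_A·sin31° + T_B·sin37° = 610.
Substitute: T_A·(0.515038 + 1.07329·0.601815) = 610 → T_A = 525.427 ≈ 525.4 lb.
Then T_B = 1.07329 × 525.427 = 563.9 lb.

T_A = 525.4 lb, T_B = 563.9 lb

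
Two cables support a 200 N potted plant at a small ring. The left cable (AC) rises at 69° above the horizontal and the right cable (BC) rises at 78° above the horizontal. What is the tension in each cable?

ΣF_x = 0: −T_AC·cos69° + T_BC·cos78° = 0 → T_BC = 1.72365·T_AC.
ΣF_y = 0: T_AC·sin69° + T_BC·sin78° = 200.
Substitute: T_AC·(0.93358 + 1.72365·0.978148) = 200 → T_AC = 76.3486 ≈ 76.35 N.
Then T_BC = 1.72365 × 76.3486 = 131.6 N.

T_AC = 76.35 N, T_BC = 131.6 N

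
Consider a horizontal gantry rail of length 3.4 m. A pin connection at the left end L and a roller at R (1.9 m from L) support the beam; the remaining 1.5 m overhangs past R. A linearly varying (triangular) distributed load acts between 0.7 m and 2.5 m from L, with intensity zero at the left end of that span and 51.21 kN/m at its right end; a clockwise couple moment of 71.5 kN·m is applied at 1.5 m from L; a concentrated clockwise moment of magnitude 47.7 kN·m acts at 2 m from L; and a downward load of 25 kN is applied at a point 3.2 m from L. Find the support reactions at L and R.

Resultant of the triangular load: ½ × 51.21 × 1.8 = 46.089 kN, acting at 1.9 m from L (one-third of the span from the peak).
Moments about L: R_y·1.9 − (½·51.21·1.8)·1.9 − 71.5 − 47.7 − 25·3.2 = 0 → R_y = 286.7691/1.9 = 150.931 ≈ 150.9 kN.
ΣF_y = 0: L_y + 150.931 − ½·51.21·1.8 − 25 = 0 → L_y = -79.84 kN.
ΣF_x = 0: no horizontal applied forces, so L_x = 0.

L_x = 0, L_y = -79.84 kN, R_y = 150.9 kN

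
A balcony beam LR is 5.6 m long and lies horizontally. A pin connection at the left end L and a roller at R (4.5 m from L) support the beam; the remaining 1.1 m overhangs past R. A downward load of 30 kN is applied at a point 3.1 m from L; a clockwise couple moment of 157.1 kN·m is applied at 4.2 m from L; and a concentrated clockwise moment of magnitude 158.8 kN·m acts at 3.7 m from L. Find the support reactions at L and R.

Taking moments about L: R_y·4.5 − 30·3.1 − 157.1 − 158.8 = 0 → R_y = 408.9/4.5 = 90.8667 ≈ 90.87 kN.
ΣF_y = 0: L_y + 90.8667 − 30 = 0 → L_y = -60.87 kN.
ΣF_x = 0: no horizontal applied forces, so L_x = 0.

L_x = 0, L_y = -60.87 kN, R_y = 90.87 kN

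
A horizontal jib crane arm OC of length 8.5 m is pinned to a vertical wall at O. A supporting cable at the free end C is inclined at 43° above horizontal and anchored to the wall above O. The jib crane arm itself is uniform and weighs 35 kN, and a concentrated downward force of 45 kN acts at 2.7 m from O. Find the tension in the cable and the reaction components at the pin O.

T = 46.62 kN, O_x = 34.10 kN, O_y = 48.21 kN

ΣM about O: T·sin43°·8.5 − 35·4.25 − 45·2.7 = 0 → T = 270.25/(8.5·0.681998) = 46.6191 ≈ 46.62 kN.
ΣF_x = 0: O_x − T·cos43° = 0 → O_x = 46.6191 × 0.731354 = 34.10 kN.
ΣF_y = 0: O_y + T·sin43° − 35 − 45 = 0 → O_y = 80 − 46.6191 × 0.681998 = 48.21 kN.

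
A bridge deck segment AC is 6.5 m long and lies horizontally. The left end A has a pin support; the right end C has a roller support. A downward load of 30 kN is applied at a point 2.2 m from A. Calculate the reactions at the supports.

Taking moments about A: C_y·6.5 − 30·2.2 = 0 → C_y = 66/6.5 = 10.1538 ≈ 10.15 kN.
ΣF_y = 0: A_y + 10.1538 − 30 = 0 → A_y = 19.85 kN.
ΣF_x = 0: no horizontal applied forces, so A_x = 0.

A_x = 0, A_y = 19.85 kN, C_y = 10.15 kN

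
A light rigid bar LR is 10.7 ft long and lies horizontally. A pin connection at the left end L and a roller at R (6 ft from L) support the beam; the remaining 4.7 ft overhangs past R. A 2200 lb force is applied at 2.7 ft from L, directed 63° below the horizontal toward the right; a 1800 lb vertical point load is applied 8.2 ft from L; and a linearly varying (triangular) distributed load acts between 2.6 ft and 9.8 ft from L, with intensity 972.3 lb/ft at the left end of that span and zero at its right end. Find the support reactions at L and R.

Resultant of the triangular load: ½ × 972.3 × 7.2 = 3500.28 lb, acting at 5 ft from L (one-third of the span from the peak).
Taking moments about L: R_y·6 − 2200·sin63°·2.7 − 1800·8.2 − (½·972.3·7.2)·5 = 0 → R_y = 37554/6 = 6259 lb.
ΣF_y = 0: L_y + 6259 − 2200·sin63° − 1800 − ½·972.3·7.2 = 0 → L_y = 1001 lb.
ΣF_x = 0: L_x + 2200·cos63° = 0 → L_x = -998.8 lb.

L_x = -998.8 lb, L_y = 1001 lb, R_y = 6259 lb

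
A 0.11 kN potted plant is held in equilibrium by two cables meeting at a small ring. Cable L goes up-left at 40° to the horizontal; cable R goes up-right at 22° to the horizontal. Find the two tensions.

ΣF_x = 0: −T_L·cos40° + T_R·cos22° = 0 → T_R = 0.826206·T_L.
ΣF_y = 0: T_L·sin40° + T_R·sin22° = 0.11.
Substitute: T_L·(0.642788 + 0.826206·0.374607) = 0.11 → T_L = 0.115511 ≈ 0.1155 kN.
Then T_R = 0.826206 × 0.115511 = 0.09544 kN.

T_L = 0.1155 kN, T_R = 0.09544 kN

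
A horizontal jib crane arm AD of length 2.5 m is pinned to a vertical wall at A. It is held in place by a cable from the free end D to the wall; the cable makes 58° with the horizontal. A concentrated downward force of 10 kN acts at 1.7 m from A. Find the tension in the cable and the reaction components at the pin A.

T = 8.018 kN, A_x = 4.249 kN, A_y = 3.200 kN

ΣM about A: T·sin58°·2.5 − 10·1.7 = 0 → T = 17/(2.5·0.848048) = 8.01841 ≈ 8.018 kN.
ΣF_x = 0: A_x − T·cos58° = 0 → A_x = 8.01841 × 0.529919 = 4.249 kN.
ΣF_y = 0: A_y + T·sin58° − 10 = 0 → A_y = 10 − 8.01841 × 0.848048 = 3.200 kN.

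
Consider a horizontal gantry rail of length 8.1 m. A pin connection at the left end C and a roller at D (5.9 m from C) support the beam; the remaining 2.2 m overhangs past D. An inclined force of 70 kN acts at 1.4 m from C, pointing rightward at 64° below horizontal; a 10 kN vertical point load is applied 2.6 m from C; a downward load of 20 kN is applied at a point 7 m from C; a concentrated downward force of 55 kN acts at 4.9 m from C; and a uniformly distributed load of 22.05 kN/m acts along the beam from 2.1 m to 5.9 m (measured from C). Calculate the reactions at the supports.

C_x = -30.69 kN, C_y = 86.16 kN, D_y = 145.5 kN

Resultant of the distributed load: 22.05 × 3.8 = 83.79 kN at 4 m from C.
Taking moments about C: D_y·5.9 − 70·sin64°·1.4 − 10·2.6 − 20·7 − 55·4.9 − (22.05·3.8)·4 = 0 → D_y = 858.742/5.9 = 145.549 ≈ 145.5 kN.
ΣF_y = 0: C_y + 145.549 − 70·sin64° − 10 − 20 − 55 − 22.05·3.8 = 0 → C_y = 86.16 kN.
ΣF_x = 0: C_x + 70·cos64° = 0 → C_x = -30.69 kN.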